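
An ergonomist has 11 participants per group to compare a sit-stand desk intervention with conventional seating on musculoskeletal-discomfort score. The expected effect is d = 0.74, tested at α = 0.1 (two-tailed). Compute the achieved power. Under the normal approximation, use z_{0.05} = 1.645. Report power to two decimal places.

power ≈ 0.54

For two equal groups, power = Φ(d·√(n/2) − z_{α/2}).
d·√(n/2) = 0.74 × √(11/2) = 0.74 × 2.345 = 1.735.
z_β = 1.735 − 1.645 = 0.090.
Power = Φ(0.090) = 0.536.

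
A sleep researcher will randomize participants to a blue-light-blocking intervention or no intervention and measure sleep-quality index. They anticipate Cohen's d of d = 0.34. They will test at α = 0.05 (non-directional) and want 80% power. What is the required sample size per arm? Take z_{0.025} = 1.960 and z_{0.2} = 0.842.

For two independent groups with equal n: n = 2·((z_{α/2} + z_β) / d)².
z_{α/2} + z_β = 1.960 + 0.842 = 2.802.
n = 2 × (2.802 / 0.34)² = 2 × 8.241² = 2 × 67.92 = 135.8.
Round up to the next whole participant.

n = 136 per group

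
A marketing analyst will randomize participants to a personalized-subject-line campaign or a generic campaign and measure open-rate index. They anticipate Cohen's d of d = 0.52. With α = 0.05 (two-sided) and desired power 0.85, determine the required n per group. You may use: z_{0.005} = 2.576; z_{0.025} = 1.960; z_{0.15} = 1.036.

For two independent groups with equal n: n = 2·((z_{α/2} + z_β) / d)².
z_{α/2} + z_β = 1.960 + 1.036 = 2.996.
n = 2 × (2.996 / 0.52)² = 2 × 5.762² = 2 × 33.20 = 66.4.
Round up to the next whole participant.

n = 67 per group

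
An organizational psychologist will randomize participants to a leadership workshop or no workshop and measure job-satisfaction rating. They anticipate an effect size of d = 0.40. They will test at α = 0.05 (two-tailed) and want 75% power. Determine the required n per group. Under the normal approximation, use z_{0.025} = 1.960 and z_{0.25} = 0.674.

n = 87 per group

For two independent groups with equal n: n = 2·((z_{α/2} + z_β) / d)².
z_{α/2} + z_β = 1.960 + 0.674 = 2.634.
n = 2 × (2.634 / 0.40)² = 2 × 6.585² = 2 × 43.36 = 86.7.
Round up to the next whole participant.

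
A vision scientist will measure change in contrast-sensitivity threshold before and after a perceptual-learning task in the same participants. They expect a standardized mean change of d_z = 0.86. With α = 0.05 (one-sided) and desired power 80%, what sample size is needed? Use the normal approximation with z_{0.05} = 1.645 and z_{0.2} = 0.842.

n = 9 pairs

For a paired (one-sample on differences) test: n = ((z_{α} + z_β) / d)².
z_{α} + z_β = 1.645 + 0.842 = 2.487.
n = (2.487 / 0.86)² = 2.892² = 8.36.
Round up.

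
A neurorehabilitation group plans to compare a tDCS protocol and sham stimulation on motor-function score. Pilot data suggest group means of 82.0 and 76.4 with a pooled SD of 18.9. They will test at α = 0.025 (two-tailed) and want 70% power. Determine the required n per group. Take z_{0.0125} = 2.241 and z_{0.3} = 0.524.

Cohen's d = |M₁ − M₂| / SD_pooled = |82.0 − 76.4| / 18.9 = 5.6 / 18.9 = 0.296.
For two independent groups with equal n: n = 2·((z_{α/2} + z_β) / d)².
z_{α/2} + z_β = 2.241 + 0.524 = 2.765.
n = 2 × (2.765 / 0.296)² = 2 × 9.341² = 2 × 87.26 = 174.5.
Round up to the next whole participant.

n = 175 per group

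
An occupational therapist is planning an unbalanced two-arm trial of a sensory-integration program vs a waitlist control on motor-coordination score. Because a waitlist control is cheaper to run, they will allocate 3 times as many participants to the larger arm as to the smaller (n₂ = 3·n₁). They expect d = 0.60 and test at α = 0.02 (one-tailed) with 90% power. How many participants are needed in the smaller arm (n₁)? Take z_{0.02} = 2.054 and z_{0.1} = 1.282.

With allocation ratio k = n₂/n₁ = 3, Var(x̄₁−x̄₂) = σ²(1/n₁ + 1/(k·n₁)) = σ²·(k+1)/(k·n₁).
So n₁ = (1 + 1/k)·((z_{α} + z_β)/d)² = 1.333 × (3.336/0.60)².
n₁ = 1.333 × 30.91 = 41.2.
Round up: n₁ = 42, giving n₂ = 3 × 42 = 126.

n₁ = 42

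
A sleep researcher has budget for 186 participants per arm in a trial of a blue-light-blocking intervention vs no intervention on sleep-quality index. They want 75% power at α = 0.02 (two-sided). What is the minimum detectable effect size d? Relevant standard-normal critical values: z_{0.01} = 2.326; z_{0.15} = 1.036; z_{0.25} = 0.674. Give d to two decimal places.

For two independent groups of n = 186 each: d_min = (z_{α/2} + z_β)·√(2/n).
z-sum = 2.326 + 0.674 = 3.000.
d_min = 3.000 × √(2/186) = 3.000 × 0.1037 = 0.311.

d_min ≈ 0.31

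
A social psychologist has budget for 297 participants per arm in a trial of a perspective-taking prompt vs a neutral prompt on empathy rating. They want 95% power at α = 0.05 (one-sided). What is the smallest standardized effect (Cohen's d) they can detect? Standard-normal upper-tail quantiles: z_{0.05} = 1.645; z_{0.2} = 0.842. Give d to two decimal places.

For two independent groups of n = 297 each: d_min = (z_{α} + z_β)·√(2/n).
z-sum = 1.645 + 1.645 = 3.290.
d_min = 3.290 × √(2/297) = 3.290 × 0.0821 = 0.270.

d_min ≈ 0.27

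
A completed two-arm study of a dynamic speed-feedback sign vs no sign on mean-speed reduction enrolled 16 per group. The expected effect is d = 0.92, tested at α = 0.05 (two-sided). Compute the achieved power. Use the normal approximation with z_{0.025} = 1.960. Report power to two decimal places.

power ≈ 0.74

For two equal groups, power = Φ(d·√(n/2) − z_{α/2}).
d·√(n/2) = 0.92 × √(16/2) = 0.92 × 2.828 = 2.602.
z_β = 2.602 − 1.960 = 0.642.
Power = Φ(0.642) = 0.740.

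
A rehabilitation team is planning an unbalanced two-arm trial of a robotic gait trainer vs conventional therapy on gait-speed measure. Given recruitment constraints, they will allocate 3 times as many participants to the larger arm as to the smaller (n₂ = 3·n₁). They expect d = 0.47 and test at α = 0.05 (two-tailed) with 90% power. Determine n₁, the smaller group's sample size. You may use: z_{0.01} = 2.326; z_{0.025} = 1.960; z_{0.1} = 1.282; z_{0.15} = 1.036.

n₁ = 64

With allocation ratio k = n₂/n₁ = 3, Var(x̄₁−x̄₂) = σ²(1/n₁ + 1/(k·n₁)) = σ²·(k+1)/(k·n₁).
So n₁ = (1 + 1/k)·((z_{α/2} + z_β)/d)² = 1.333 × (3.242/0.47)².
n₁ = 1.333 × 47.58 = 63.4.
Round up: n₁ = 64, giving n₂ = 3 × 64 = 192.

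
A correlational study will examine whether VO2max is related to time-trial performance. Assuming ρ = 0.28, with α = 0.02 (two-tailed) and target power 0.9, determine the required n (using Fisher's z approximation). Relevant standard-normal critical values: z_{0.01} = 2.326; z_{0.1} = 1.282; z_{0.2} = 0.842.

n = 161

Fisher's z: C = ½·ln((1+r)/(1−r)) = ½·ln(1.7778) = 0.2877.
n = ((z_{α/2} + z_β)/C)² + 3.
(2.326 + 1.282) / 0.2877 = 3.608 / 0.2877 = 12.541.
n = 12.541² + 3 = 157.27 + 3 = 160.3.
Round up.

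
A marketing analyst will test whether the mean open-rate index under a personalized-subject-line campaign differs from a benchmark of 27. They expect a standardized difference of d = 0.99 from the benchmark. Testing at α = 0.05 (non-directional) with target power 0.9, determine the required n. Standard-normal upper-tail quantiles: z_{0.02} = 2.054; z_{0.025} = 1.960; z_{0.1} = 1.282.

For a one-sample test: n = ((z_{α/2} + z_β) / d)².
z_{α/2} + z_β = 1.960 + 1.282 = 3.242.
n = (3.242 / 0.99)² = 3.275² = 10.72.
Round up.

n = 11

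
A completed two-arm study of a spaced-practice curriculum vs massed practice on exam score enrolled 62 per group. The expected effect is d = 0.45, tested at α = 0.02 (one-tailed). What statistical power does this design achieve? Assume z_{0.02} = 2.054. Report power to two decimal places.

For two equal groups, power = Φ(d·√(n/2) − z_{α}).
d·√(n/2) = 0.45 × √(62/2) = 0.45 × 5.568 = 2.505.
z_β = 2.505 − 2.054 = 0.451.
Power = Φ(0.451) = 0.674.

power ≈ 0.67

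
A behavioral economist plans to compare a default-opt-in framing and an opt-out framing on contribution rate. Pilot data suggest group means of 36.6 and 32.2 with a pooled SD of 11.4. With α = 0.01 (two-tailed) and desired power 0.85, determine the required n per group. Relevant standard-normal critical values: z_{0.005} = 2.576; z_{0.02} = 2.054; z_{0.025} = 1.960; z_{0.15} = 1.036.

Cohen's d = |M₁ − M₂| / SD_pooled = |36.6 − 32.2| / 11.4 = 4.4 / 11.4 = 0.386.
For two independent groups with equal n: n = 2·((z_{α/2} + z_β) / d)².
z_{α/2} + z_β = 2.576 + 1.036 = 3.612.
n = 2 × (3.612 / 0.386)² = 2 × 9.358² = 2 × 87.56 = 175.1.
Round up to the next whole participant.

n = 176 per group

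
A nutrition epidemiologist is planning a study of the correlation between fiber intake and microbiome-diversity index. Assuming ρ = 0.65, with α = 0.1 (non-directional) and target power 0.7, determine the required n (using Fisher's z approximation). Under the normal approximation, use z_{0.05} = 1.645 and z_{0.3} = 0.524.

n = 11

Fisher's z: C = ½·ln((1+r)/(1−r)) = ½·ln(4.7143) = 0.7753.
n = ((z_{α/2} + z_β)/C)² + 3.
(1.645 + 0.524) / 0.7753 = 2.169 / 0.7753 = 2.798.
n = 2.798² + 3 = 7.83 + 3 = 10.8.
Round up.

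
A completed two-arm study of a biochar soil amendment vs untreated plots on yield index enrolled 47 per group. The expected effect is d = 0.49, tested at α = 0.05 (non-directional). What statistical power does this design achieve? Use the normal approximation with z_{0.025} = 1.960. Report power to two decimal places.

power ≈ 0.66

For two equal groups, power = Φ(d·√(n/2) − z_{α/2}).
d·√(n/2) = 0.49 × √(47/2) = 0.49 × 4.848 = 2.375.
z_β = 2.375 − 1.960 = 0.415.
Power = Φ(0.415) = 0.661.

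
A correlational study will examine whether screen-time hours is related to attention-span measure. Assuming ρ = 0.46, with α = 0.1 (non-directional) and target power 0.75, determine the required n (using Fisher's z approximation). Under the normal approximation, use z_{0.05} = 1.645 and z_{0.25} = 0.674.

n = 25

Fisher's z: C = ½·ln((1+r)/(1−r)) = ½·ln(2.7037) = 0.4973.
n = ((z_{α/2} + z_β)/C)² + 3.
(1.645 + 0.674) / 0.4973 = 2.319 / 0.4973 = 4.663.
n = 4.663² + 3 = 21.75 + 3 = 24.7.
Round up.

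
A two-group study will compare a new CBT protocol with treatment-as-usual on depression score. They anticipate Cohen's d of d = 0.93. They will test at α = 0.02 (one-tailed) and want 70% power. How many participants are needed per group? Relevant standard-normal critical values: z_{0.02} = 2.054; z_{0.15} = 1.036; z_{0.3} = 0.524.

n = 16 per group

For two independent groups with equal n: n = 2·((z_{α} + z_β) / d)².
z_{α} + z_β = 2.054 + 0.524 = 2.578.
n = 2 × (2.578 / 0.93)² = 2 × 2.772² = 2 × 7.68 = 15.4.
Round up to the next whole participant.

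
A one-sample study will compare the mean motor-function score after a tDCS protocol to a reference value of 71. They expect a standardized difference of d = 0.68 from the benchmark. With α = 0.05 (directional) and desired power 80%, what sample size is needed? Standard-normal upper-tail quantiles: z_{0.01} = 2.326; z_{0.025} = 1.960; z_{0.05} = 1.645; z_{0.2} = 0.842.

For a one-sample test: n = ((z_{α} + z_β) / d)².
z_{α} + z_β = 1.645 + 0.842 = 2.487.
n = (2.487 / 0.68)² = 3.657² = 13.38.
Round up.

n = 14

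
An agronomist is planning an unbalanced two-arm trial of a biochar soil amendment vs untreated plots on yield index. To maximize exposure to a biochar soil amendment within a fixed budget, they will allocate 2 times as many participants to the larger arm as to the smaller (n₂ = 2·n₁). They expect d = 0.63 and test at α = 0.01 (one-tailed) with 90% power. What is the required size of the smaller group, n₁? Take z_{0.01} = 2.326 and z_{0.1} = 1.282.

With allocation ratio k = n₂/n₁ = 2, Var(x̄₁−x̄₂) = σ²(1/n₁ + 1/(k·n₁)) = σ²·(k+1)/(k·n₁).
So n₁ = (1 + 1/k)·((z_{α} + z_β)/d)² = 1.500 × (3.608/0.63)².
n₁ = 1.500 × 32.80 = 49.2.
Round up: n₁ = 50, giving n₂ = 2 × 50 = 100.

n₁ = 50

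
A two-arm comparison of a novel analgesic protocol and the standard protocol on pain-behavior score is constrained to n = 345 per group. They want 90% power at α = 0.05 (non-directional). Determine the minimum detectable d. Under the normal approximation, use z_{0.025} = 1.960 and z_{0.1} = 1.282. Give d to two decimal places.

For two independent groups of n = 345 each: d_min = (z_{α/2} + z_β)·√(2/n).
z-sum = 1.960 + 1.282 = 3.242.
d_min = 3.242 × √(2/345) = 3.242 × 0.0761 = 0.247.

d_min ≈ 0.25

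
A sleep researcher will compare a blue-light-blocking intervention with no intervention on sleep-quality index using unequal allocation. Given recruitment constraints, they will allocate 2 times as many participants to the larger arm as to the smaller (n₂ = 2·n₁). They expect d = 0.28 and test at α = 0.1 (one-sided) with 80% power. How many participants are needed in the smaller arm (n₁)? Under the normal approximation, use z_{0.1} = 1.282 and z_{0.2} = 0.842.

With allocation ratio k = n₂/n₁ = 2, Var(x̄₁−x̄₂) = σ²(1/n₁ + 1/(k·n₁)) = σ²·(k+1)/(k·n₁).
So n₁ = (1 + 1/k)·((z_{α} + z_β)/d)² = 1.500 × (2.124/0.28)².
n₁ = 1.500 × 57.54 = 86.3.
Round up: n₁ = 87, giving n₂ = 2 × 87 = 174.

n₁ = 87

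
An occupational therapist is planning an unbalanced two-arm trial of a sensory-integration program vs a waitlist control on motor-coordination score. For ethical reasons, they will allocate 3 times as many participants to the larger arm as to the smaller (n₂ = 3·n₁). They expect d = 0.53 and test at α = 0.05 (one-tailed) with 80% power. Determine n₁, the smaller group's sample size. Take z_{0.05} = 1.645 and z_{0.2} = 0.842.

With allocation ratio k = n₂/n₁ = 3, Var(x̄₁−x̄₂) = σ²(1/n₁ + 1/(k·n₁)) = σ²·(k+1)/(k·n₁).
So n₁ = (1 + 1/k)·((z_{α} + z_β)/d)² = 1.333 × (2.487/0.53)².
n₁ = 1.333 × 22.02 = 29.4.
Round up: n₁ = 30, giving n₂ = 3 × 30 = 90.

n₁ = 30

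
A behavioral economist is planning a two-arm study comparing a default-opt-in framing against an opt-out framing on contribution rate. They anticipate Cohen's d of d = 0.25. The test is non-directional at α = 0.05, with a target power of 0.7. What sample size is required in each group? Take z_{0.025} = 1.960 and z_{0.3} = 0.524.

For two independent groups with equal n: n = 2·((z_{α/2} + z_β) / d)².
z_{α/2} + z_β = 1.960 + 0.524 = 2.484.
n = 2 × (2.484 / 0.25)² = 2 × 9.936² = 2 × 98.72 = 197.4.
Round up to the next whole participant.

n = 198 per group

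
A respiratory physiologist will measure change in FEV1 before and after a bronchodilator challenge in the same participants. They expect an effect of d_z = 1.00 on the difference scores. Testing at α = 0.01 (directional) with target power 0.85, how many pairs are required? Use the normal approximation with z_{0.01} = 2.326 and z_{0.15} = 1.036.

n = 12 pairs

For a paired (one-sample on differences) test: n = ((z_{α} + z_β) / d)².
z_{α} + z_β = 2.326 + 1.036 = 3.362.
n = (3.362 / 1.00)² = 3.362² = 11.30.
Round up.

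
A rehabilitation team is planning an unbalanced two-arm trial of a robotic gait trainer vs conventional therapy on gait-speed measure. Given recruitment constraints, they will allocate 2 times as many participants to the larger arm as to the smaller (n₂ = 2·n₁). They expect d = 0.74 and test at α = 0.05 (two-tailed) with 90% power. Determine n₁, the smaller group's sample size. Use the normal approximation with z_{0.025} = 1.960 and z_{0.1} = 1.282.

With allocation ratio k = n₂/n₁ = 2, Var(x̄₁−x̄₂) = σ²(1/n₁ + 1/(k·n₁)) = σ²·(k+1)/(k·n₁).
So n₁ = (1 + 1/k)·((z_{α/2} + z_β)/d)² = 1.500 × (3.242/0.74)².
n₁ = 1.500 × 19.19 = 28.8.
Round up: n₁ = 29, giving n₂ = 2 × 29 = 58.

n₁ = 29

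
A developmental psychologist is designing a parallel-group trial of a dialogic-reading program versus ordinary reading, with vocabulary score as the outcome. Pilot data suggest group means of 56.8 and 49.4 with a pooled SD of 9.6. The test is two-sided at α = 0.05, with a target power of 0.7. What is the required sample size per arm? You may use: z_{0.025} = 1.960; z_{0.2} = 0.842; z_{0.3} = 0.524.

n = 21 per group

Cohen's d = |M₁ − M₂| / SD_pooled = |56.8 − 49.4| / 9.6 = 7.4 / 9.6 = 0.771.
For two independent groups with equal n: n = 2·((z_{α/2} + z_β) / d)².
z_{α/2} + z_β = 1.960 + 0.524 = 2.484.
n = 2 × (2.484 / 0.771)² = 2 × 3.222² = 2 × 10.38 = 20.8.
Round up to the next whole participant.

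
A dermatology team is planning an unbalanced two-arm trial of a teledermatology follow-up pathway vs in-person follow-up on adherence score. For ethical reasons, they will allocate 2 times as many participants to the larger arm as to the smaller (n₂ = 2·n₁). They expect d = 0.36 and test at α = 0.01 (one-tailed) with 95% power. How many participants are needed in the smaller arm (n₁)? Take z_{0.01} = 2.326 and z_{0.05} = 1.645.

n₁ = 183

With allocation ratio k = n₂/n₁ = 2, Var(x̄₁−x̄₂) = σ²(1/n₁ + 1/(k·n₁)) = σ²·(k+1)/(k·n₁).
So n₁ = (1 + 1/k)·((z_{α} + z_β)/d)² = 1.500 × (3.971/0.36)².
n₁ = 1.500 × 121.67 = 182.5.
Round up: n₁ = 183, giving n₂ = 2 × 183 = 366.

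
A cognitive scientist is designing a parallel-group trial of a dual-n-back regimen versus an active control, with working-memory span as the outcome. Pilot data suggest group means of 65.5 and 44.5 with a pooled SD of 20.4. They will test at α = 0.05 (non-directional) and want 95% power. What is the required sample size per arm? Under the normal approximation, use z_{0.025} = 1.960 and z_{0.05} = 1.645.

n = 25 per group

Cohen's d = |M₁ − M₂| / SD_pooled = |65.5 − 44.5| / 20.4 = 21.0 / 20.4 = 1.029.
For two independent groups with equal n: n = 2·((z_{α/2} + z_β) / d)².
z_{α/2} + z_β = 1.960 + 1.645 = 3.605.
n = 2 × (3.605 / 1.029)² = 2 × 3.503² = 2 × 12.27 = 24.5.
Round up to the next whole participant.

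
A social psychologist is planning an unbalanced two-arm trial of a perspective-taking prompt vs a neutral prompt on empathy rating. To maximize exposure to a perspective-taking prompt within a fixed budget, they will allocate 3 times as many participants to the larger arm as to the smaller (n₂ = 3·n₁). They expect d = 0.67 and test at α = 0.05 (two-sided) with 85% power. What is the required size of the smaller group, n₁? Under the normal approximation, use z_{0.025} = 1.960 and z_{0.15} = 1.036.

With allocation ratio k = n₂/n₁ = 3, Var(x̄₁−x̄₂) = σ²(1/n₁ + 1/(k·n₁)) = σ²·(k+1)/(k·n₁).
So n₁ = (1 + 1/k)·((z_{α/2} + z_β)/d)² = 1.333 × (2.996/0.67)².
n₁ = 1.333 × 20.00 = 26.7.
Round up: n₁ = 27, giving n₂ = 3 × 27 = 81.

n₁ = 27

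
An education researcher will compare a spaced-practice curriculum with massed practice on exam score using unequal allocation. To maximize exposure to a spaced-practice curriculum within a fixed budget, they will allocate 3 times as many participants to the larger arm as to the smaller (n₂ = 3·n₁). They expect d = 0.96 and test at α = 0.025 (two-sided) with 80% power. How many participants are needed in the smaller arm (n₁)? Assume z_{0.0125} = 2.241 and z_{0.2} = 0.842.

With allocation ratio k = n₂/n₁ = 3, Var(x̄₁−x̄₂) = σ²(1/n₁ + 1/(k·n₁)) = σ²·(k+1)/(k·n₁).
So n₁ = (1 + 1/k)·((z_{α/2} + z_β)/d)² = 1.333 × (3.083/0.96)².
n₁ = 1.333 × 10.31 = 13.8.
Round up: n₁ = 14, giving n₂ = 3 × 14 = 42.

n₁ = 14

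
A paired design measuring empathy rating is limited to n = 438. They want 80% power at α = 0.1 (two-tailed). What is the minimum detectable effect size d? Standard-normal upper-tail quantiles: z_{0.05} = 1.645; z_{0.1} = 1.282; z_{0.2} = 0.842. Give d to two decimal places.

For a single sample (or paired design) of n = 438: d_min = (z_{α/2} + z_β)/√n.
z-sum = 1.645 + 0.842 = 2.487.
d_min = 2.487 / √438 = 2.487 / 20.928 = 0.119.

d_min ≈ 0.12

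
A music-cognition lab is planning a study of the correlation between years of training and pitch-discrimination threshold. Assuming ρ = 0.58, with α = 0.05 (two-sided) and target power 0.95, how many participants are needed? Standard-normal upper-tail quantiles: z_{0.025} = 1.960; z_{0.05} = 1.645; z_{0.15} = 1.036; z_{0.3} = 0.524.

Fisher's z: C = ½·ln((1+r)/(1−r)) = ½·ln(3.7619) = 0.6625.
n = ((z_{α/2} + z_β)/C)² + 3.
(1.960 + 1.645) / 0.6625 = 3.605 / 0.6625 = 5.442.
n = 5.442² + 3 = 29.61 + 3 = 32.6.
Round up.

n = 33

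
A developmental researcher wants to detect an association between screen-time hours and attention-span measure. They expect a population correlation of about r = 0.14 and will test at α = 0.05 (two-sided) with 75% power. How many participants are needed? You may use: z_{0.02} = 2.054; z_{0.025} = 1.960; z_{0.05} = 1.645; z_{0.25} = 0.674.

Fisher's z: C = ½·ln((1+r)/(1−r)) = ½·ln(1.3256) = 0.1409.
n = ((z_{α/2} + z_β)/C)² + 3.
(1.960 + 0.674) / 0.1409 = 2.634 / 0.1409 = 18.694.
n = 18.694² + 3 = 349.47 + 3 = 352.5.
Round up.

n = 353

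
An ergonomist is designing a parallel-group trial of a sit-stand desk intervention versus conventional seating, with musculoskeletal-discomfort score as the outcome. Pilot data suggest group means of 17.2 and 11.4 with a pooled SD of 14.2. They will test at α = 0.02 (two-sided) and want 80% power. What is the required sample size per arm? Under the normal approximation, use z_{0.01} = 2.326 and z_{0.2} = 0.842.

n = 121 per group

Cohen's d = |M₁ − M₂| / SD_pooled = |17.2 − 11.4| / 14.2 = 5.8 / 14.2 = 0.408.
For two independent groups with equal n: n = 2·((z_{α/2} + z_β) / d)².
z_{α/2} + z_β = 2.326 + 0.842 = 3.168.
n = 2 × (3.168 / 0.408)² = 2 × 7.765² = 2 × 60.29 = 120.6.
Round up to the next whole participant.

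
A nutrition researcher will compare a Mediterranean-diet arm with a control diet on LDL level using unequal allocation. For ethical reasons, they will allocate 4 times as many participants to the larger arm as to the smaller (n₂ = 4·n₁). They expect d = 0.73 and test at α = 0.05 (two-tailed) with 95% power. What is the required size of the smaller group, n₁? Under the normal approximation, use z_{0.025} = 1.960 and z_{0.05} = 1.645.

n₁ = 31

With allocation ratio k = n₂/n₁ = 4, Var(x̄₁−x̄₂) = σ²(1/n₁ + 1/(k·n₁)) = σ²·(k+1)/(k·n₁).
So n₁ = (1 + 1/k)·((z_{α/2} + z_β)/d)² = 1.250 × (3.605/0.73)².
n₁ = 1.250 × 24.39 = 30.5.
Round up: n₁ = 31, giving n₂ = 4 × 31 = 124.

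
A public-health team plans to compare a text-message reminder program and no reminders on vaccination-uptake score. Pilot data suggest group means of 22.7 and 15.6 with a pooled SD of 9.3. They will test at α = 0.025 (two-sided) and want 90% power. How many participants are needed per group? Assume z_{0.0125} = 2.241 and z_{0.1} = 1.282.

n = 43 per group

Cohen's d = |M₁ − M₂| / SD_pooled = |22.7 − 15.6| / 9.3 = 7.1 / 9.3 = 0.763.
For two independent groups with equal n: n = 2·((z_{α/2} + z_β) / d)².
z_{α/2} + z_β = 2.241 + 1.282 = 3.523.
n = 2 × (3.523 / 0.763)² = 2 × 4.617² = 2 × 21.32 = 42.6.
Round up to the next whole participant.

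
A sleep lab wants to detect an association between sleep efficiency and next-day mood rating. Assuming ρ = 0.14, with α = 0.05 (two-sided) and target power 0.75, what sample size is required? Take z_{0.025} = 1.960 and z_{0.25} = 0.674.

n = 353

Fisher's z: C = ½·ln((1+r)/(1−r)) = ½·ln(1.3256) = 0.1409.
n = ((z_{α/2} + z_β)/C)² + 3.
(1.960 + 0.674) / 0.1409 = 2.634 / 0.1409 = 18.694.
n = 18.694² + 3 = 349.47 + 3 = 352.5.
Round up.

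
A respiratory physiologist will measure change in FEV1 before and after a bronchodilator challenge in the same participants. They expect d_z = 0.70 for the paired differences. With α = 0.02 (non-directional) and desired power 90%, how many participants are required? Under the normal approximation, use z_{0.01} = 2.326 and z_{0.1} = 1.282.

n = 27 pairs

For a paired (one-sample on differences) test: n = ((z_{α/2} + z_β) / d)².
z_{α/2} + z_β = 2.326 + 1.282 = 3.608.
n = (3.608 / 0.70)² = 5.154² = 26.57.
Round up.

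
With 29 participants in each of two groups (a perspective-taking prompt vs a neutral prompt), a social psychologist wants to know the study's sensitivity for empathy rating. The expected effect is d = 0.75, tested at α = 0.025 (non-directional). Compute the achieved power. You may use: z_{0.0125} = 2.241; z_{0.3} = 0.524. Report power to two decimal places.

For two equal groups, power = Φ(d·√(n/2) − z_{α/2}).
d·√(n/2) = 0.75 × √(29/2) = 0.75 × 3.808 = 2.856.
z_β = 2.856 − 2.241 = 0.615.
Power = Φ(0.615) = 0.731.

power ≈ 0.73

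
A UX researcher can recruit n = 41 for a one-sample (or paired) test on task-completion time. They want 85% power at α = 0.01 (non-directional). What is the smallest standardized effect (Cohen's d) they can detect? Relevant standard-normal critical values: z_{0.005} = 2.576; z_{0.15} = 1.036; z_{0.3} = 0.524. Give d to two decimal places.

d_min ≈ 0.56

For a single sample (or paired design) of n = 41: d_min = (z_{α/2} + z_β)/√n.
z-sum = 2.576 + 1.036 = 3.612.
d_min = 3.612 / √41 = 3.612 / 6.403 = 0.564.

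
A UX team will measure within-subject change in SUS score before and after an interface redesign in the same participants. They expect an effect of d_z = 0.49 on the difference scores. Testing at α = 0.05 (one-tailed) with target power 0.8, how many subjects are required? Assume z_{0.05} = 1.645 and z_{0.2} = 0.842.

For a paired (one-sample on differences) test: n = ((z_{α} + z_β) / d)².
z_{α} + z_β = 1.645 + 0.842 = 2.487.
n = (2.487 / 0.49)² = 5.076² = 25.76.
Round up.

n = 26 pairs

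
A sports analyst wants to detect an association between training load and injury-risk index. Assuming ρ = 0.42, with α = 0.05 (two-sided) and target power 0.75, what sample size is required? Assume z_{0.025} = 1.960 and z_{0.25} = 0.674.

n = 38

Fisher's z: C = ½·ln((1+r)/(1−r)) = ½·ln(2.4483) = 0.4477.
n = ((z_{α/2} + z_β)/C)² + 3.
(1.960 + 0.674) / 0.4477 = 2.634 / 0.4477 = 5.883.
n = 5.883² + 3 = 34.61 + 3 = 37.6.
Round up.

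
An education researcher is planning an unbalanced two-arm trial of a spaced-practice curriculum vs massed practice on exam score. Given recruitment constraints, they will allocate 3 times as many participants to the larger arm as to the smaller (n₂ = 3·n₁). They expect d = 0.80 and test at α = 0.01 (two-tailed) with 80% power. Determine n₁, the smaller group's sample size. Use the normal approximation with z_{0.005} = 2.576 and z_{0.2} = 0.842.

With allocation ratio k = n₂/n₁ = 3, Var(x̄₁−x̄₂) = σ²(1/n₁ + 1/(k·n₁)) = σ²·(k+1)/(k·n₁).
So n₁ = (1 + 1/k)·((z_{α/2} + z_β)/d)² = 1.333 × (3.418/0.80)².
n₁ = 1.333 × 18.25 = 24.3.
Round up: n₁ = 25, giving n₂ = 3 × 25 = 75.

n₁ = 25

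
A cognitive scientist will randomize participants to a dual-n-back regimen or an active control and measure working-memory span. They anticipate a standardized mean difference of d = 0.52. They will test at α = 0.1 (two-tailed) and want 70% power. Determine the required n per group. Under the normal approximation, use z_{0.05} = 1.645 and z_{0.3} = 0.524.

For two independent groups with equal n: n = 2·((z_{α/2} + z_β) / d)².
z_{α/2} + z_β = 1.645 + 0.524 = 2.169.
n = 2 × (2.169 / 0.52)² = 2 × 4.171² = 2 × 17.40 = 34.8.
Round up to the next whole participant.

n = 35 per group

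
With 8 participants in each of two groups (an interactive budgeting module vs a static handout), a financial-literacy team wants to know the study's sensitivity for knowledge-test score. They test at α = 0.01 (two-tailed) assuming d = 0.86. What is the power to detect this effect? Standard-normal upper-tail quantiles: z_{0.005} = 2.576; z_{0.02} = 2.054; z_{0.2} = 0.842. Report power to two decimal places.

For two equal groups, power = Φ(d·√(n/2) − z_{α/2}).
d·√(n/2) = 0.86 × √(8/2) = 0.86 × 2.000 = 1.720.
z_β = 1.720 − 2.576 = -0.856.
Power = Φ(-0.856) = 0.196.

power ≈ 0.20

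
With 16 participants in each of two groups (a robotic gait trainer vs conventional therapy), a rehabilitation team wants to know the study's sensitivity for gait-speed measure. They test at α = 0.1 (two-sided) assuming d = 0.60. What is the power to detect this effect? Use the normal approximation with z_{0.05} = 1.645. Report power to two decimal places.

power ≈ 0.52

For two equal groups, power = Φ(d·√(n/2) − z_{α/2}).
d·√(n/2) = 0.60 × √(16/2) = 0.60 × 2.828 = 1.697.
z_β = 1.697 − 1.645 = 0.052.
Power = Φ(0.052) = 0.521.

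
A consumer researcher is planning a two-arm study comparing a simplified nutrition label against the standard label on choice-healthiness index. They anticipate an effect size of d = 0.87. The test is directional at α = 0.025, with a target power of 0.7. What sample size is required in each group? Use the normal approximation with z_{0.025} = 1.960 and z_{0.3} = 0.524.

For two independent groups with equal n: n = 2·((z_{α} + z_β) / d)².
z_{α} + z_β = 1.960 + 0.524 = 2.484.
n = 2 × (2.484 / 0.87)² = 2 × 2.855² = 2 × 8.15 = 16.3.
Round up to the next whole participant.

n = 17 per group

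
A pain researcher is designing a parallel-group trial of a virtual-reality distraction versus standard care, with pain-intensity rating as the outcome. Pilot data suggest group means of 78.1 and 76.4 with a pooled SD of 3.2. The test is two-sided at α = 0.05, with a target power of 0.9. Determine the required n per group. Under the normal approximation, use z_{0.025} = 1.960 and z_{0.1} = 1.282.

Cohen's d = |M₁ − M₂| / SD_pooled = |78.1 − 76.4| / 3.2 = 1.7 / 3.2 = 0.531.
For two independent groups with equal n: n = 2·((z_{α/2} + z_β) / d)².
z_{α/2} + z_β = 1.960 + 1.282 = 3.242.
n = 2 × (3.242 / 0.531)² = 2 × 6.105² = 2 × 37.28 = 74.6.
Round up to the next whole participant.

n = 75 per group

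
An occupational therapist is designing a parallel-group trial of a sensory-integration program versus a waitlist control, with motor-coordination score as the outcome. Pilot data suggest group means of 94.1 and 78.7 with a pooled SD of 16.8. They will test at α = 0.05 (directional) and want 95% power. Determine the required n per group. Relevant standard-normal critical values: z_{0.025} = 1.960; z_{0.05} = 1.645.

n = 26 per group

Cohen's d = |M₁ − M₂| / SD_pooled = |94.1 − 78.7| / 16.8 = 15.4 / 16.8 = 0.917.
For two independent groups with equal n: n = 2·((z_{α} + z_β) / d)².
z_{α} + z_β = 1.645 + 1.645 = 3.290.
n = 2 × (3.290 / 0.917)² = 2 × 3.588² = 2 × 12.87 = 25.7.
Round up to the next whole participant.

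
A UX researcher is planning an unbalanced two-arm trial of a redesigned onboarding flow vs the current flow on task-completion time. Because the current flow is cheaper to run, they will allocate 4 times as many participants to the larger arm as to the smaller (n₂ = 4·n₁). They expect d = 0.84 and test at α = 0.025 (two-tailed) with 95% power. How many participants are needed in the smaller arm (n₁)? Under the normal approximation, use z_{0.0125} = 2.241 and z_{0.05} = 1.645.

With allocation ratio k = n₂/n₁ = 4, Var(x̄₁−x̄₂) = σ²(1/n₁ + 1/(k·n₁)) = σ²·(k+1)/(k·n₁).
So n₁ = (1 + 1/k)·((z_{α/2} + z_β)/d)² = 1.250 × (3.886/0.84)².
n₁ = 1.250 × 21.40 = 26.8.
Round up: n₁ = 27, giving n₂ = 4 × 27 = 108.

n₁ = 27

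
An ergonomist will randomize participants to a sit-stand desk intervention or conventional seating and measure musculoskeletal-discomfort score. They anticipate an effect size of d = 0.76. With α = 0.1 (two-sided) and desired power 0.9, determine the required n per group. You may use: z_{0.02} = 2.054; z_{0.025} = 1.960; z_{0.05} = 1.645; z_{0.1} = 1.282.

For two independent groups with equal n: n = 2·((z_{α/2} + z_β) / d)².
z_{α/2} + z_β = 1.645 + 1.282 = 2.927.
n = 2 × (2.927 / 0.76)² = 2 × 3.851² = 2 × 14.83 = 29.7.
Round up to the next whole participant.

n = 30 per group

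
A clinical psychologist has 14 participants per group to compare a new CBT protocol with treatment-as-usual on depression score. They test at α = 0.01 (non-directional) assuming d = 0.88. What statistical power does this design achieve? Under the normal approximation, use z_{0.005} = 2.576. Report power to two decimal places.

power ≈ 0.40

For two equal groups, power = Φ(d·√(n/2) − z_{α/2}).
d·√(n/2) = 0.88 × √(14/2) = 0.88 × 2.646 = 2.328.
z_β = 2.328 − 2.576 = -0.248.
Power = Φ(-0.248) = 0.402.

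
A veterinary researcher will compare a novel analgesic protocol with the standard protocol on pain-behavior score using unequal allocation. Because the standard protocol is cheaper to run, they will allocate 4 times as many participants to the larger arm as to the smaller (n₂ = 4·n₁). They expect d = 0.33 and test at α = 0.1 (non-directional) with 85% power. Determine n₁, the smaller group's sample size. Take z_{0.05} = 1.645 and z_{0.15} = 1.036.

With allocation ratio k = n₂/n₁ = 4, Var(x̄₁−x̄₂) = σ²(1/n₁ + 1/(k·n₁)) = σ²·(k+1)/(k·n₁).
So n₁ = (1 + 1/k)·((z_{α/2} + z_β)/d)² = 1.250 × (2.681/0.33)².
n₁ = 1.250 × 66.00 = 82.5.
Round up: n₁ = 83, giving n₂ = 4 × 83 = 332.

n₁ = 83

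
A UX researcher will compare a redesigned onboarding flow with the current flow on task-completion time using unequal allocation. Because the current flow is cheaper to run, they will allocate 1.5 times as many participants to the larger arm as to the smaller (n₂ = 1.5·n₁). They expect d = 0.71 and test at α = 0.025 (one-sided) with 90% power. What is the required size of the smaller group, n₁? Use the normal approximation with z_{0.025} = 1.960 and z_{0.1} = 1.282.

With allocation ratio k = n₂/n₁ = 1.5, Var(x̄₁−x̄₂) = σ²(1/n₁ + 1/(k·n₁)) = σ²·(k+1)/(k·n₁).
So n₁ = (1 + 1/k)·((z_{α} + z_β)/d)² = 1.667 × (3.242/0.71)².
n₁ = 1.667 × 20.85 = 34.8.
Round up: n₁ = 35, giving n₂ = ⌈1.5 × 35⌉ = ⌈52.5⌉ = 53.

n₁ = 35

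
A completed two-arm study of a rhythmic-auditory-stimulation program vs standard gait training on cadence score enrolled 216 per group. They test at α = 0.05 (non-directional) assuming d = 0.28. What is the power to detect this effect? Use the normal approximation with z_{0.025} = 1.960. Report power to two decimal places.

power ≈ 0.83

For two equal groups, power = Φ(d·√(n/2) − z_{α/2}).
d·√(n/2) = 0.28 × √(216/2) = 0.28 × 10.392 = 2.910.
z_β = 2.910 − 1.960 = 0.950.
Power = Φ(0.950) = 0.829.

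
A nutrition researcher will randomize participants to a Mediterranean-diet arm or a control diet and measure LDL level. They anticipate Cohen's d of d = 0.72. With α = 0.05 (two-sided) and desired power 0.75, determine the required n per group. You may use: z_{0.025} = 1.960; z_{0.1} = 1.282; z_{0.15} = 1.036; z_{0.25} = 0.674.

n = 27 per group

For two independent groups with equal n: n = 2·((z_{α/2} + z_β) / d)².
z_{α/2} + z_β = 1.960 + 0.674 = 2.634.
n = 2 × (2.634 / 0.72)² = 2 × 3.658² = 2 × 13.38 = 26.8.
Round up to the next whole participant.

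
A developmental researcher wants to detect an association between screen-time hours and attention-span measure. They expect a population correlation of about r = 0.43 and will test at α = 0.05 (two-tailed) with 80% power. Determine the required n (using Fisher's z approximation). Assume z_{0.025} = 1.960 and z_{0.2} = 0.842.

n = 41

Fisher's z: C = ½·ln((1+r)/(1−r)) = ½·ln(2.5088) = 0.4599.
n = ((z_{α/2} + z_β)/C)² + 3.
(1.960 + 0.842) / 0.4599 = 2.802 / 0.4599 = 6.093.
n = 6.093² + 3 = 37.12 + 3 = 40.1.
Round up.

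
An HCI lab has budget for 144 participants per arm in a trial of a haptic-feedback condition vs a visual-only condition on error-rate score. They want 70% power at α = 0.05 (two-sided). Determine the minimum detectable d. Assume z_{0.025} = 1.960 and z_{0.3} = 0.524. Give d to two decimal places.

For two independent groups of n = 144 each: d_min = (z_{α/2} + z_β)·√(2/n).
z-sum = 1.960 + 0.524 = 2.484.
d_min = 2.484 × √(2/144) = 2.484 × 0.1179 = 0.293.

d_min ≈ 0.29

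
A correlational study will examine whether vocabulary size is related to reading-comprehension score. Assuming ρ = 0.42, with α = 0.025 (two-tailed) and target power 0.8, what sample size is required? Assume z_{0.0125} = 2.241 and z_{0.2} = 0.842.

n = 51

Fisher's z: C = ½·ln((1+r)/(1−r)) = ½·ln(2.4483) = 0.4477.
n = ((z_{α/2} + z_β)/C)² + 3.
(2.241 + 0.842) / 0.4477 = 3.083 / 0.4477 = 6.886.
n = 6.886² + 3 = 47.42 + 3 = 50.4.
Round up.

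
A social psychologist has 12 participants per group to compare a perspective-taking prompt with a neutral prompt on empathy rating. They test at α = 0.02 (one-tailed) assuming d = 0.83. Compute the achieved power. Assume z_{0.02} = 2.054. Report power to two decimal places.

For two equal groups, power = Φ(d·√(n/2) − z_{α}).
d·√(n/2) = 0.83 × √(12/2) = 0.83 × 2.449 = 2.033.
z_β = 2.033 − 2.054 = -0.021.
Power = Φ(-0.021) = 0.492.

power ≈ 0.49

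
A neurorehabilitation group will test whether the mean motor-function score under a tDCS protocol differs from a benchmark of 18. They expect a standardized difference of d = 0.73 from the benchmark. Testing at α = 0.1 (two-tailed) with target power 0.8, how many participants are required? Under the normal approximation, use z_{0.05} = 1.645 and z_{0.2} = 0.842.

n = 12

For a one-sample test: n = ((z_{α/2} + z_β) / d)².
z_{α/2} + z_β = 1.645 + 0.842 = 2.487.
n = (2.487 / 0.73)² = 3.407² = 11.61.
Round up.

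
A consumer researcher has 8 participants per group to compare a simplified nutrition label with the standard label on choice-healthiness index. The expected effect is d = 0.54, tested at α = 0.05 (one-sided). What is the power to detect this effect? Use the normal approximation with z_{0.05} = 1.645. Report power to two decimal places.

power ≈ 0.29

For two equal groups, power = Φ(d·√(n/2) − z_{α}).
d·√(n/2) = 0.54 × √(8/2) = 0.54 × 2.000 = 1.080.
z_β = 1.080 − 1.645 = -0.565.
Power = Φ(-0.565) = 0.286.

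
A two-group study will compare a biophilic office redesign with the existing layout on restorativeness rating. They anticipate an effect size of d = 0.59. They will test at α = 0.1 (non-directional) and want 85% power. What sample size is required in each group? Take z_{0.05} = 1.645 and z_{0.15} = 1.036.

For two independent groups with equal n: n = 2·((z_{α/2} + z_β) / d)².
z_{α/2} + z_β = 1.645 + 1.036 = 2.681.
n = 2 × (2.681 / 0.59)² = 2 × 4.544² = 2 × 20.65 = 41.3.
Round up to the next whole participant.

n = 42 per group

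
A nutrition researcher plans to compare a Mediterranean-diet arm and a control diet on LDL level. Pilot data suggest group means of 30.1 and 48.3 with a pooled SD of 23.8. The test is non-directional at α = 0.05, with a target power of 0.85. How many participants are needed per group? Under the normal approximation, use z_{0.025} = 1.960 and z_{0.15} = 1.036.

n = 31 per group

Cohen's d = |M₁ − M₂| / SD_pooled = |30.1 − 48.3| / 23.8 = 18.2 / 23.8 = 0.765.
For two independent groups with equal n: n = 2·((z_{α/2} + z_β) / d)².
z_{α/2} + z_β = 1.960 + 1.036 = 2.996.
n = 2 × (2.996 / 0.765)² = 2 × 3.916² = 2 × 15.34 = 30.7.
Round up to the next whole participant.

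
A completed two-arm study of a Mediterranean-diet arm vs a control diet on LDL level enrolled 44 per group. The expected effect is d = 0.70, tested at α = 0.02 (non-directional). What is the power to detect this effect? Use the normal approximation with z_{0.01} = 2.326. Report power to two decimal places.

power ≈ 0.83

For two equal groups, power = Φ(d·√(n/2) − z_{α/2}).
d·√(n/2) = 0.70 × √(44/2) = 0.70 × 4.690 = 3.283.
z_β = 3.283 − 2.326 = 0.957.
Power = Φ(0.957) = 0.831.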